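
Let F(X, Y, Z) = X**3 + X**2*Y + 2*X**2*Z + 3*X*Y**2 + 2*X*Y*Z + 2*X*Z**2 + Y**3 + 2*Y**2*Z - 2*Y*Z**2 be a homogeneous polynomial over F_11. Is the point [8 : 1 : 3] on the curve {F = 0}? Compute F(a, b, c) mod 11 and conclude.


F(8,1,3) ≡ 10 (mod 11); P is NOT on the curve.

Evaluate F(8, 1, 3) term-by-term (mod 11).
  X**3 ↦ 1·512·1·1 = 512
  X**2*Y ↦ 1·64·1·1 = 64
  2*X**2*Z ↦ 2·64·1·3 = 384
  3*X*Y**2 ↦ 3·8·1·1 = 24
  2*X*Y*Z ↦ 2·8·1·3 = 48
  2*X*Z**2 ↦ 2·8·1·9 = 144
  Y**3 ↦ 1·1·1·1 = 1
  2*Y**2*Z ↦ 2·1·1·3 = 6
  -2*Y*Z**2 ↦ -2·1·1·9 = -18
Sum: F(8, 1, 3) = (512) + (64) + (384) + (24) + (48) + (144) + (1) + (6) + (-18) = 1165.
Reducing mod 11: 1165 ≡ 10 (mod 11).
Since F(a, b, c) ≡ 10 ≠ 0 (mod 11), P does NOT lie on the curve.


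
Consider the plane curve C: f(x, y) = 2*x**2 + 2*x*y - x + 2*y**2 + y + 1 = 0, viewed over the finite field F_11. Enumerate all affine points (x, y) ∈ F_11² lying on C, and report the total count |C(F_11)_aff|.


Affine F_11-points: {(0, 2), (0, 3), (1, 7), (1, 8), (3, 3), (3, 10), (4, 2), (4, 10), (8, 0), (8, 8), (9, 0), (9, 7)}; count = 12.

For each of the 121 pairs (x, y) ∈ F_11², evaluate f(x, y) mod 11. Record the zeros.
  x = 0: [0↦1, 1↦4, 2↦0, 3↦0, 4↦4, 5↦1, 6↦2, 7↦7, 8↦5, 9↦7, 10↦2]  zeros at y ∈ {2, 3}
  x = 1: [0↦2, 1↦7, 2↦5, 3↦7, 4↦2, 5↦1, 6↦4, 7↦0, 8↦0, 9↦4, 10↦1]  zeros at y ∈ {7, 8}
  x = 2: [0↦7, 1↦3, 2↦3, 3↦7, 4↦4, 5↦5, 6↦10, 7↦8, 8↦10, 9↦5, 10↦4]  zeros at y ∈ ∅
  x = 3: [0↦5, 1↦3, 2↦5, 3↦0, 4↦10, 5↦2, 6↦9, 7↦9, 8↦2, 9↦10, 10↦0]  zeros at y ∈ {3, 10}
  x = 4: [0↦7, 1↦7, 2↦0, 3↦8, 4↦9, 5↦3, 6↦1, 7↦3, 8↦9, 9↦8, 10↦0]  zeros at y ∈ {2, 10}
  x = 5: [0↦2, 1↦4, 2↦10, 3↦9, 4↦1, 5↦8, 6↦8, 7↦1, 8↦9, 9↦10, 10↦4]  zeros at y ∈ ∅
  x = 6: [0↦1, 1↦5, 2↦2, 3↦3, 4↦8, 5↦6, 6↦8, 7↦3, 8↦2, 9↦5, 10↦1]  zeros at y ∈ ∅
  x = 7: [0↦4, 1↦10, 2↦9, 3↦1, 4↦8, 5↦8, 6↦1, 7↦9, 8↦10, 9↦4, 10↦2]  zeros at y ∈ ∅
  x = 8: [0↦0, 1↦8, 2↦9, 3↦3, 4↦1, 5↦3, 6↦9, 7↦8, 8↦0, 9↦7, 10↦7]  zeros at y ∈ {0, 8}
  x = 9: [0↦0, 1↦10, 2↦2, 3↦9, 4↦9, 5↦2, 6↦10, 7↦0, 8↦5, 9↦3, 10↦5]  zeros at y ∈ {0, 7}
  x = 10: [0↦4, 1↦5, 2↦10, 3↦8, 4↦10, 5↦5, 6↦4, 7↦7, 8↦3, 9↦3, 10↦7]  zeros at y ∈ ∅
Collecting zeros: affine points = {(0, 2), (0, 3), (1, 7), (1, 8), (3, 3), (3, 10), (4, 2), (4, 10), (8, 0), (8, 8), (9, 0), (9, 7)}.
Total count |C(F_11)_aff| = 12.


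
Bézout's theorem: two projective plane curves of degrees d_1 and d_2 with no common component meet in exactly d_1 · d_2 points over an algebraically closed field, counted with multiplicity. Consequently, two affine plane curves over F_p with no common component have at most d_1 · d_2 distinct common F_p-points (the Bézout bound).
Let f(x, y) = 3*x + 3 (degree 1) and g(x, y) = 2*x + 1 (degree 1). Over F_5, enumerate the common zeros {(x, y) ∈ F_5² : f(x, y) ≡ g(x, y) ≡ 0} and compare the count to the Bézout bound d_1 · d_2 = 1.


Common zeros: ∅; count = 0; Bézout bound = 1.

deg(f) = 1, deg(g) = 1, so Bézout bound = 1.
Scan x ∈ F_5. For each x, list the y ∈ F_5 with f(x, y) ≡ 0 and those with g(x, y) ≡ 0 (mod 5); the common zeros in that column are the intersection.
  x = 0: f ≡ 0 at y ∈ ∅; g ≡ 0 at y ∈ ∅; common: ∅.
  x = 1: f ≡ 0 at y ∈ ∅; g ≡ 0 at y ∈ ∅; common: ∅.
  x = 2: f ≡ 0 at y ∈ ∅; g ≡ 0 at y ∈ {0, 1, 2, 3, 4}; common: ∅.
  x = 3: f ≡ 0 at y ∈ ∅; g ≡ 0 at y ∈ ∅; common: ∅.
  x = 4: f ≡ 0 at y ∈ {0, 1, 2, 3, 4}; g ≡ 0 at y ∈ ∅; common: ∅.
Collecting: common zeros = ∅, so the count is 0.
Comparison with the Bézout bound: 0 ≤ 1 = deg(f)·deg(g), as expected for curves with no common component (the affine F_5-count falls short of the bound because intersections may lie at infinity, over extension fields, or carry multiplicity).


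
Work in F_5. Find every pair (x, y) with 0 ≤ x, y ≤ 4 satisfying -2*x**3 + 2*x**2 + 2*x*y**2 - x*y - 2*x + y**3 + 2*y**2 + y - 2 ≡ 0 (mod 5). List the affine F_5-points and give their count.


Affine F_5-points: {(1, 2), (3, 4)}; count = 2.

For each of the 25 pairs (x, y) ∈ F_5², evaluate f(x, y) mod 5. Record the zeros.
  x = 0: [0↦3, 1↦2, 2↦1, 3↦1, 4↦3]  zeros at y ∈ ∅
  x = 1: [0↦1, 1↦1, 2↦0, 3↦4, 4↦4]  zeros at y ∈ {2}
  x = 2: [0↦1, 1↦2, 2↦1, 3↦4, 4↦2]  zeros at y ∈ ∅
  x = 3: [0↦1, 1↦3, 2↦2, 3↦4, 4↦0]  zeros at y ∈ {4}
  x = 4: [0↦4, 1↦2, 2↦1, 3↦2, 4↦1]  zeros at y ∈ ∅
Collecting zeros: affine points = {(1, 2), (3, 4)}.
Total count |C(F_5)_aff| = 2.


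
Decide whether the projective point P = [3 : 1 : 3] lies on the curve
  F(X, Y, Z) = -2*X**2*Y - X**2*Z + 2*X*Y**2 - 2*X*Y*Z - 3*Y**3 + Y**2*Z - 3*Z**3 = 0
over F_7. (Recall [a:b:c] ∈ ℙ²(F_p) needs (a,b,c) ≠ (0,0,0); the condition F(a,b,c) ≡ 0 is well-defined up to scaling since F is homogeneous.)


F(3,1,3) ≡ 2 (mod 7); P is NOT on the curve.

Evaluate F(3, 1, 3) term-by-term (mod 7).
  -2*X**2*Y ↦ -2·9·1·1 = -18
  -X**2*Z ↦ -1·9·1·3 = -27
  2*X*Y**2 ↦ 2·3·1·1 = 6
  -2*X*Y*Z ↦ -2·3·1·3 = -18
  -3*Y**3 ↦ -3·1·1·1 = -3
  Y**2*Z ↦ 1·1·1·3 = 3
  -3*Z**3 ↦ -3·1·1·27 = -81
Sum: F(3, 1, 3) = (-18) + (-27) + (6) + (-18) + (-3) + (3) + (-81) = -138.
Reducing mod 7: -138 ≡ 2 (mod 7).
Since F(a, b, c) ≡ 2 ≠ 0 (mod 7), P does NOT lie on the curve.


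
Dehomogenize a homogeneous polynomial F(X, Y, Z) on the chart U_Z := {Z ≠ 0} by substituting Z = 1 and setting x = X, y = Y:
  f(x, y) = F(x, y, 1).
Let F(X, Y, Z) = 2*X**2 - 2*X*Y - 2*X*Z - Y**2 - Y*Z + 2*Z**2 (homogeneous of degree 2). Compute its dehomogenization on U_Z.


f(x, y) = 2*x**2 - 2*x*y - 2*x - y**2 - y + 2

On U_Z we set Z = 1. Each monomial c·X^i·Y^j·Z^k in F becomes c·x^i·y^j·1^k = c·x^i·y^j.
Substituting Z = 1: F(X, Y, 1) = 2*x**2 - 2*x*y - 2*x - y**2 - y + 2.
Note: deg(f) ≤ deg(F) = 2; strict inequality happens when F is divisible by Z (lost terms).


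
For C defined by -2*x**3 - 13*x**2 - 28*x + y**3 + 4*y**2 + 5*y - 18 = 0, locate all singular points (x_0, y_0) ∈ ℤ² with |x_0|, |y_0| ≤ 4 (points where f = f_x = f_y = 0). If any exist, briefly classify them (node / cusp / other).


Singular points: {(-2, -1)}; classification: node.

Compute partial derivatives:
  f_x = -6*x**2 - 26*x - 28.
  f_y = 3*y**2 + 8*y + 5.
Scan x_0 ∈ {−4, ..., 4}. For each x_0, f_y(x_0, y) is a polynomial in y; find its integer roots y ∈ {−4, ..., 4}, then test f_x and f at those candidates.
  x = -4: f_y(-4, y) = 3*y**2 + 8*y + 5; vanishes at y ∈ {-1}. (-4, -1): f_x = -20 ≠ 0.
  x = -3: f_y(-3, y) = 3*y**2 + 8*y + 5; vanishes at y ∈ {-1}. (-3, -1): f_x = -4 ≠ 0.
  x = -2: f_y(-2, y) = 3*y**2 + 8*y + 5; vanishes at y ∈ {-1}. (-2, -1): f_x = 0, f = 0 — SINGULAR.
  x = -1: f_y(-1, y) = 3*y**2 + 8*y + 5; vanishes at y ∈ {-1}. (-1, -1): f_x = -8 ≠ 0.
  x = 0: f_y(0, y) = 3*y**2 + 8*y + 5; vanishes at y ∈ {-1}. (0, -1): f_x = -28 ≠ 0.
  x = 1: f_y(1, y) = 3*y**2 + 8*y + 5; vanishes at y ∈ {-1}. (1, -1): f_x = -60 ≠ 0.
  x = 2: f_y(2, y) = 3*y**2 + 8*y + 5; vanishes at y ∈ {-1}. (2, -1): f_x = -104 ≠ 0.
  x = 3: f_y(3, y) = 3*y**2 + 8*y + 5; vanishes at y ∈ {-1}. (3, -1): f_x = -160 ≠ 0.
  x = 4: f_y(4, y) = 3*y**2 + 8*y + 5; vanishes at y ∈ {-1}. (4, -1): f_x = -228 ≠ 0.
Only singular point on the grid: (-2, -1).
Classify: substitute x = -2 + u, y = -1 + v and expand: f = -2*u**3 - u**2 + v**3 + v**2.
No constant or linear terms (consistent with a singular point). Quadratic part: -u**2 + v**2. Cubic part: -2*u**3 + v**3.
The quadratic part v**2 - u**2 = (v − u)(v + u) splits into two distinct linear factors, so there are two distinct tangent lines y − -1 = ±(x − -2) — this is a node (ordinary double point).
Classification: node.


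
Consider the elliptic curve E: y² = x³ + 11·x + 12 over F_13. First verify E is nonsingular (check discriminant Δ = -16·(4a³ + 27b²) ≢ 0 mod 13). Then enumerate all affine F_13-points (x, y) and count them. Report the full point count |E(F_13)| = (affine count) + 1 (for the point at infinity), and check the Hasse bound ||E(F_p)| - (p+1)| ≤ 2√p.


Affine points = {(0, 5), (0, 8), (2, 4), (2, 9), (4, 4), (4, 9), (5, 6), (5, 7), (7, 4), (7, 9), (8, 1), (8, 12), (10, 2), (10, 11), (12, 0)}; affine count = 15; |E(F_13)| = 16.

Discriminant check: Δ ∝ 4a³ + 27b² = 4·11³ + 27·12² = 4·1331 + 27·144 ≡ 8 (mod 13). Nonzero ⇒ E is nonsingular.
For each x ∈ F_13, compute rhs = x³ + 11·x + 12 mod 13, then count y ∈ F_13 with y² ≡ rhs.
  x = 0: rhs = 12, matching y values: 5, 8 (2 points).
  x = 1: rhs = 11, matching y values: none (0 points).
  x = 2: rhs = 3, matching y values: 4, 9 (2 points).
  x = 3: rhs = 7, matching y values: none (0 points).
  x = 4: rhs = 3, matching y values: 4, 9 (2 points).
  x = 5: rhs = 10, matching y values: 6, 7 (2 points).
  x = 6: rhs = 8, matching y values: none (0 points).
  x = 7: rhs = 3, matching y values: 4, 9 (2 points).
  x = 8: rhs = 1, matching y values: 1, 12 (2 points).
  x = 9: rhs = 8, matching y values: none (0 points).
  x = 10: rhs = 4, matching y values: 2, 11 (2 points).
  x = 11: rhs = 8, matching y values: none (0 points).
  x = 12: rhs = 0, matching y values: 0 (1 points).
Total affine count: 15.
Full point count |E(F_13)| = 15 + 1 = 16.
Hasse bound: |16 − (13+1)| = |2| = 2 ≤ 2√13 ≈ 7.2111 ✓.


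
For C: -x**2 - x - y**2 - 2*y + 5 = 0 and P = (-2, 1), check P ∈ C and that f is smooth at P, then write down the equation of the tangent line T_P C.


Tangent line at P: 3*x - 4*y + 10 = 0.

Step 1: f(-2, 1) = 0, so P lies on C.
Step 2: partial derivatives
  f_x(x, y) = -2*x - 1, f_y(x, y) = -2*y - 2.
  f_x(P) = 3, f_y(P) = -4 (gradient nonzero, so P is smooth).
Step 3: tangent line at P: 3·(x − -2) + -4·(y − 1) = 0.
Expanding: 3*x - 4*y + 10 = 0.


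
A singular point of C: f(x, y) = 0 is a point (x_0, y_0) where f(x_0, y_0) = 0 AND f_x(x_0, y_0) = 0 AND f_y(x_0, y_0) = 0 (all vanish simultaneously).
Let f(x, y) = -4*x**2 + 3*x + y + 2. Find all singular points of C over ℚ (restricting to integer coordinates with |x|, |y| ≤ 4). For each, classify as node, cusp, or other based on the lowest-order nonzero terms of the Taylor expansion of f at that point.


No singular points in the scanned grid; C is smooth there.

Compute partial derivatives:
  f_x = 3 - 8*x.
  f_y = 1.
f_y = 1 is a nonzero constant, so f_y never vanishes: no point (x, y) can satisfy f = f_x = f_y = 0. In particular no (x, y) ∈ {−4, ..., 4}² is singular; the curve is smooth.


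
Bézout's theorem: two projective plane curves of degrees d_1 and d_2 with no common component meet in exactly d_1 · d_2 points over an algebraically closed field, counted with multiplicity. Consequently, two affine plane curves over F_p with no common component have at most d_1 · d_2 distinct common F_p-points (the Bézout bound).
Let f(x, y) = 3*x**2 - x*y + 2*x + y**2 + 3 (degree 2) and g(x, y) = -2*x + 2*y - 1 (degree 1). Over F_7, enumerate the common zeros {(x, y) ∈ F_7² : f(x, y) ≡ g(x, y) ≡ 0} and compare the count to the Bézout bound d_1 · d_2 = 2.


Common zeros: {(1, 5), (4, 1)}; count = 2; Bézout bound = 2.

deg(f) = 2, deg(g) = 1, so Bézout bound = 2.
Scan x ∈ F_7. For each x, list the y ∈ F_7 with f(x, y) ≡ 0 and those with g(x, y) ≡ 0 (mod 7); the common zeros in that column are the intersection.
  x = 0: f ≡ 0 at y ∈ {2, 5}; g ≡ 0 at y ∈ {4}; common: ∅.
  x = 1: f ≡ 0 at y ∈ {3, 5}; g ≡ 0 at y ∈ {5}; common: {5}.
  x = 2: f ≡ 0 at y ∈ ∅; g ≡ 0 at y ∈ {6}; common: ∅.
  x = 3: f ≡ 0 at y ∈ ∅; g ≡ 0 at y ∈ {0}; common: ∅.
  x = 4: f ≡ 0 at y ∈ {1, 3}; g ≡ 0 at y ∈ {1}; common: {1}.
  x = 5: f ≡ 0 at y ∈ {1, 4}; g ≡ 0 at y ∈ {2}; common: ∅.
  x = 6: f ≡ 0 at y ∈ ∅; g ≡ 0 at y ∈ {3}; common: ∅.
Collecting: common zeros = {(1, 5), (4, 1)}, so the count is 2.
Comparison with the Bézout bound: 2 ≤ 2 = deg(f)·deg(g), as expected for curves with no common component (the bound is attained).


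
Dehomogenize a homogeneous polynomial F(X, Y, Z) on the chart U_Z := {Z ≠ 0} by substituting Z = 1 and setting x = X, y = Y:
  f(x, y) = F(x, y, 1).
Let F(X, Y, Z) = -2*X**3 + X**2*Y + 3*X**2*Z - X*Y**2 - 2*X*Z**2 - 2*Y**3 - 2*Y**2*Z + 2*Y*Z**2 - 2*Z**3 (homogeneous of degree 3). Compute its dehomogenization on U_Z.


f(x, y) = -2*x**3 + x**2*y + 3*x**2 - x*y**2 - 2*x - 2*y**3 - 2*y**2 + 2*y - 2

On U_Z we set Z = 1. Each monomial c·X^i·Y^j·Z^k in F becomes c·x^i·y^j·1^k = c·x^i·y^j.
Substituting Z = 1: F(X, Y, 1) = -2*x**3 + x**2*y + 3*x**2 - x*y**2 - 2*x - 2*y**3 - 2*y**2 + 2*y - 2.
Note: deg(f) ≤ deg(F) = 3; strict inequality happens when F is divisible by Z (lost terms).


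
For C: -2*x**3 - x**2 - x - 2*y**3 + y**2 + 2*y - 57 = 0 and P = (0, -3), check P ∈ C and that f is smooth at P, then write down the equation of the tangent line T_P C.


Tangent line at P: -x - 58*y - 174 = 0.

Step 1: f(0, -3) = 0, so P lies on C.
Step 2: partial derivatives
  f_x(x, y) = -6*x**2 - 2*x - 1, f_y(x, y) = -6*y**2 + 2*y + 2.
  f_x(P) = -1, f_y(P) = -58 (gradient nonzero, so P is smooth).
Step 3: tangent line at P: -1·(x − 0) + -58·(y − -3) = 0.
Expanding: -x - 58*y - 174 = 0.


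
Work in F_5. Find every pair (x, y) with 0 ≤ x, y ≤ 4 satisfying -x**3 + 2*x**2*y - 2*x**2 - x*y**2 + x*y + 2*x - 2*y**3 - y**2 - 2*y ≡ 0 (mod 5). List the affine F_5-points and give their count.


Affine F_5-points: {(0, 0), (0, 1), (1, 3), (3, 4), (4, 3), (4, 4)}; count = 6.

For each of the 25 pairs (x, y) ∈ F_5², evaluate f(x, y) mod 5. Record the zeros.
  x = 0: [0↦0, 1↦0, 2↦1, 3↦1, 4↦3]  zeros at y ∈ {0, 1}
  x = 1: [0↦4, 1↦1, 2↦2, 3↦0, 4↦3]  zeros at y ∈ {3}
  x = 2: [0↦3, 1↦1, 2↦1, 3↦1, 4↦4]  zeros at y ∈ ∅
  x = 3: [0↦1, 1↦4, 2↦2, 3↦3, 4↦0]  zeros at y ∈ {4}
  x = 4: [0↦2, 1↦4, 2↦4, 3↦0, 4↦0]  zeros at y ∈ {3, 4}
Collecting zeros: affine points = {(0, 0), (0, 1), (1, 3), (3, 4), (4, 3), (4, 4)}.
Total count |C(F_5)_aff| = 6.


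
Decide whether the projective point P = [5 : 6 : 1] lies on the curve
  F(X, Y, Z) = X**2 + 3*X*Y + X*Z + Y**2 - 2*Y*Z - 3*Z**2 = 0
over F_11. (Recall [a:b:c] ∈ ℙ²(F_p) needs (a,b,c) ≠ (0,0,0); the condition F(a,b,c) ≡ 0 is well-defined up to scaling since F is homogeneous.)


F(5,6,1) ≡ 9 (mod 11); P is NOT on the curve.

Evaluate F(5, 6, 1) term-by-term (mod 11).
  X**2 ↦ 1·25·1·1 = 25
  3*X*Y ↦ 3·5·6·1 = 90
  X*Z ↦ 1·5·1·1 = 5
  Y**2 ↦ 1·1·36·1 = 36
  -2*Y*Z ↦ -2·1·6·1 = -12
  -3*Z**2 ↦ -3·1·1·1 = -3
Sum: F(5, 6, 1) = (25) + (90) + (5) + (36) + (-12) + (-3) = 141.
Reducing mod 11: 141 ≡ 9 (mod 11).
Since F(a, b, c) ≡ 9 ≠ 0 (mod 11), P does NOT lie on the curve.


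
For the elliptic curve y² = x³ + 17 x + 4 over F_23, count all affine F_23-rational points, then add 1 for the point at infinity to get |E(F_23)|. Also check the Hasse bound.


Affine points = {(0, 2), (0, 21), (2, 0), (3, 6), (3, 17), (6, 0), (7, 11), (7, 12), (8, 10), (8, 13), (9, 9), (9, 14), (10, 1), (10, 22), (11, 2), (11, 21), (12, 2), (12, 21), (15, 0), (16, 5), (16, 18), (17, 10), (17, 13), (18, 1), (18, 22), (20, 8), (20, 15), (21, 10), (21, 13), (22, 3), (22, 20)}; affine count = 31; |E(F_23)| = 32.

Discriminant check: Δ ∝ 4a³ + 27b² = 4·17³ + 27·4² = 4·4913 + 27·16 ≡ 5 (mod 23). Nonzero ⇒ E is nonsingular.
For each x ∈ F_23, compute rhs = x³ + 17·x + 4 mod 23, then count y ∈ F_23 with y² ≡ rhs.
  x = 0: rhs = 4, matching y values: 2, 21 (2 points).
  x = 1: rhs = 22, matching y values: none (0 points).
  x = 2: rhs = 0, matching y values: 0 (1 points).
  x = 3: rhs = 13, matching y values: 6, 17 (2 points).
  x = 4: rhs = 21, matching y values: none (0 points).
  x = 5: rhs = 7, matching y values: none (0 points).
  x = 6: rhs = 0, matching y values: 0 (1 points).
  x = 7: rhs = 6, matching y values: 11, 12 (2 points).
  x = 8: rhs = 8, matching y values: 10, 13 (2 points).
  x = 9: rhs = 12, matching y values: 9, 14 (2 points).
  x = 10: rhs = 1, matching y values: 1, 22 (2 points).
  x = 11: rhs = 4, matching y values: 2, 21 (2 points).
  x = 12: rhs = 4, matching y values: 2, 21 (2 points).
  x = 13: rhs = 7, matching y values: none (0 points).
  x = 14: rhs = 19, matching y values: none (0 points).
  x = 15: rhs = 0, matching y values: 0 (1 points).
  x = 16: rhs = 2, matching y values: 5, 18 (2 points).
  x = 17: rhs = 8, matching y values: 10, 13 (2 points).
  x = 18: rhs = 1, matching y values: 1, 22 (2 points).
  x = 19: rhs = 10, matching y values: none (0 points).
  x = 20: rhs = 18, matching y values: 8, 15 (2 points).
  x = 21: rhs = 8, matching y values: 10, 13 (2 points).
  x = 22: rhs = 9, matching y values: 3, 20 (2 points).
Total affine count: 31.
Full point count |E(F_23)| = 31 + 1 = 32.
Hasse bound: |32 − (23+1)| = |8| = 8 ≤ 2√23 ≈ 9.5917 ✓.


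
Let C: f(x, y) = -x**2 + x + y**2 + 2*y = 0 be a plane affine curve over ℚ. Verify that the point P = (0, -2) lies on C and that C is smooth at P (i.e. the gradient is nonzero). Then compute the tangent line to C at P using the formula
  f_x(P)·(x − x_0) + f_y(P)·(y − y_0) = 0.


Tangent line at P: x - 2*y - 4 = 0.

Step 1: f(0, -2) = 0, so P lies on C.
Step 2: partial derivatives
  f_x(x, y) = 1 - 2*x, f_y(x, y) = 2*y + 2.
  f_x(P) = 1, f_y(P) = -2 (gradient nonzero, so P is smooth).
Step 3: tangent line at P: 1·(x − 0) + -2·(y − -2) = 0.
Expanding: x - 2*y - 4 = 0.


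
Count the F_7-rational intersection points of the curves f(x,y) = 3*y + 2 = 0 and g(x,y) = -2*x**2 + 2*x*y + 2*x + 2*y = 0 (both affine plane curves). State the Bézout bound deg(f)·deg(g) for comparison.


Common zeros: ∅; count = 0; Bézout bound = 2.

deg(f) = 1, deg(g) = 2, so Bézout bound = 2.
Scan x ∈ F_7. For each x, list the y ∈ F_7 with f(x, y) ≡ 0 and those with g(x, y) ≡ 0 (mod 7); the common zeros in that column are the intersection.
  x = 0: f ≡ 0 at y ∈ {4}; g ≡ 0 at y ∈ {0}; common: ∅.
  x = 1: f ≡ 0 at y ∈ {4}; g ≡ 0 at y ∈ {0}; common: ∅.
  x = 2: f ≡ 0 at y ∈ {4}; g ≡ 0 at y ∈ {3}; common: ∅.
  x = 3: f ≡ 0 at y ∈ {4}; g ≡ 0 at y ∈ {5}; common: ∅.
  x = 4: f ≡ 0 at y ∈ {4}; g ≡ 0 at y ∈ {1}; common: ∅.
  x = 5: f ≡ 0 at y ∈ {4}; g ≡ 0 at y ∈ {1}; common: ∅.
  x = 6: f ≡ 0 at y ∈ {4}; g ≡ 0 at y ∈ ∅; common: ∅.
Collecting: common zeros = ∅, so the count is 0.
Comparison with the Bézout bound: 0 ≤ 2 = deg(f)·deg(g), as expected for curves with no common component (the affine F_7-count falls short of the bound because intersections may lie at infinity, over extension fields, or carry multiplicity).


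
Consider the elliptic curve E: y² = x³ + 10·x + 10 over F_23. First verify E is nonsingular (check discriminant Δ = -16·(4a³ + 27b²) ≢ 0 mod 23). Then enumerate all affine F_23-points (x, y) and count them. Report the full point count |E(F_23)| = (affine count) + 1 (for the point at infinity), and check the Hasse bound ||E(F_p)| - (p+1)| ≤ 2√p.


Affine points = {(5, 1), (5, 22), (7, 3), (7, 20), (8, 2), (8, 21), (9, 1), (9, 22), (10, 11), (10, 12), (11, 5), (11, 18), (12, 8), (12, 15), (15, 4), (15, 19)}; affine count = 16; |E(F_23)| = 17.

Discriminant check: Δ ∝ 4a³ + 27b² = 4·10³ + 27·10² = 4·1000 + 27·100 ≡ 7 (mod 23). Nonzero ⇒ E is nonsingular.
For each x ∈ F_23, compute rhs = x³ + 10·x + 10 mod 23, then count y ∈ F_23 with y² ≡ rhs.
  x = 0: rhs = 10, matching y values: none (0 points).
  x = 1: rhs = 21, matching y values: none (0 points).
  x = 2: rhs = 15, matching y values: none (0 points).
  x = 3: rhs = 21, matching y values: none (0 points).
  x = 4: rhs = 22, matching y values: none (0 points).
  x = 5: rhs = 1, matching y values: 1, 22 (2 points).
  x = 6: rhs = 10, matching y values: none (0 points).
  x = 7: rhs = 9, matching y values: 3, 20 (2 points).
  x = 8: rhs = 4, matching y values: 2, 21 (2 points).
  x = 9: rhs = 1, matching y values: 1, 22 (2 points).
  x = 10: rhs = 6, matching y values: 11, 12 (2 points).
  x = 11: rhs = 2, matching y values: 5, 18 (2 points).
  x = 12: rhs = 18, matching y values: 8, 15 (2 points).
  x = 13: rhs = 14, matching y values: none (0 points).
  x = 14: rhs = 19, matching y values: none (0 points).
  x = 15: rhs = 16, matching y values: 4, 19 (2 points).
  x = 16: rhs = 11, matching y values: none (0 points).
  x = 17: rhs = 10, matching y values: none (0 points).
  x = 18: rhs = 19, matching y values: none (0 points).
  x = 19: rhs = 21, matching y values: none (0 points).
  x = 20: rhs = 22, matching y values: none (0 points).
  x = 21: rhs = 5, matching y values: none (0 points).
  x = 22: rhs = 22, matching y values: none (0 points).
Total affine count: 16.
Full point count |E(F_23)| = 16 + 1 = 17.
Hasse bound: |17 − (23+1)| = |-7| = 7 ≤ 2√23 ≈ 9.5917 ✓.


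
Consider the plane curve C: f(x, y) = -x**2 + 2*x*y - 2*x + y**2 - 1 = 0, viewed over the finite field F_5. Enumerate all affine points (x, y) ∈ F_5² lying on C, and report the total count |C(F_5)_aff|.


Affine F_5-points: {(0, 1), (0, 4), (1, 4), (3, 2), (4, 0), (4, 2)}; count = 6.

For each of the 25 pairs (x, y) ∈ F_5², evaluate f(x, y) mod 5. Record the zeros.
  x = 0: [0↦4, 1↦0, 2↦3, 3↦3, 4↦0]  zeros at y ∈ {1, 4}
  x = 1: [0↦1, 1↦4, 2↦4, 3↦1, 4↦0]  zeros at y ∈ {4}
  x = 2: [0↦1, 1↦1, 2↦3, 3↦2, 4↦3]  zeros at y ∈ ∅
  x = 3: [0↦4, 1↦1, 2↦0, 3↦1, 4↦4]  zeros at y ∈ {2}
  x = 4: [0↦0, 1↦4, 2↦0, 3↦3, 4↦3]  zeros at y ∈ {0, 2}
Collecting zeros: affine points = {(0, 1), (0, 4), (1, 4), (3, 2), (4, 0), (4, 2)}.
Total count |C(F_5)_aff| = 6.


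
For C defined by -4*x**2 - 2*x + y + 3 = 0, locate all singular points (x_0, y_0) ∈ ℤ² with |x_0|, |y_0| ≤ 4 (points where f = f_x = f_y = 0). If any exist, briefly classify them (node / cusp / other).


No singular points in the scanned grid; C is smooth there.

Compute partial derivatives:
  f_x = -8*x - 2.
  f_y = 1.
f_y = 1 is a nonzero constant, so f_y never vanishes: no point (x, y) can satisfy f = f_x = f_y = 0. In particular no (x, y) ∈ {−4, ..., 4}² is singular; the curve is smooth.


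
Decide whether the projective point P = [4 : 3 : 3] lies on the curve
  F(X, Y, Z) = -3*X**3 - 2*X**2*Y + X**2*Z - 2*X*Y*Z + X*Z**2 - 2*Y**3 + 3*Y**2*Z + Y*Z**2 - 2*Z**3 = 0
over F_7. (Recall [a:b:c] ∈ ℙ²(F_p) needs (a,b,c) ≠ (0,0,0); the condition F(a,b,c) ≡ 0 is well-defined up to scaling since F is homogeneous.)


F(4,3,3) ≡ 4 (mod 7); P is NOT on the curve.

Evaluate F(4, 3, 3) term-by-term (mod 7).
  -3*X**3 ↦ -3·64·1·1 = -192
  -2*X**2*Y ↦ -2·16·3·1 = -96
  X**2*Z ↦ 1·16·1·3 = 48
  -2*X*Y*Z ↦ -2·4·3·3 = -72
  X*Z**2 ↦ 1·4·1·9 = 36
  -2*Y**3 ↦ -2·1·27·1 = -54
  3*Y**2*Z ↦ 3·1·9·3 = 81
  Y*Z**2 ↦ 1·1·3·9 = 27
  -2*Z**3 ↦ -2·1·1·27 = -54
Sum: F(4, 3, 3) = (-192) + (-96) + (48) + (-72) + (36) + (-54) + (81) + (27) + (-54) = -276.
Reducing mod 7: -276 ≡ 4 (mod 7).
Since F(a, b, c) ≡ 4 ≠ 0 (mod 7), P does NOT lie on the curve.


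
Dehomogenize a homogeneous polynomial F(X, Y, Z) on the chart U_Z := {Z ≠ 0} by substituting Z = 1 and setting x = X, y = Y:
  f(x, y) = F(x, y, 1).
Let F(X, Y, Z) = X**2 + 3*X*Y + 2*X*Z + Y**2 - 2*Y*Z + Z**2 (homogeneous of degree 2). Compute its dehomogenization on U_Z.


f(x, y) = x**2 + 3*x*y + 2*x + y**2 - 2*y + 1

On U_Z we set Z = 1. Each monomial c·X^i·Y^j·Z^k in F becomes c·x^i·y^j·1^k = c·x^i·y^j.
Substituting Z = 1: F(X, Y, 1) = x**2 + 3*x*y + 2*x + y**2 - 2*y + 1.
Note: deg(f) ≤ deg(F) = 2; strict inequality happens when F is divisible by Z (lost terms).


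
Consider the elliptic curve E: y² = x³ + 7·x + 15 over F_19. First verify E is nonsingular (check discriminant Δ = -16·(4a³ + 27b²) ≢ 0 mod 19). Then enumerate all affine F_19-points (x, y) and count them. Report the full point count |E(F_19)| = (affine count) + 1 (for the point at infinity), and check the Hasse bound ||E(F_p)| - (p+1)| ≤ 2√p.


Affine points = {(1, 2), (1, 17), (3, 5), (3, 14), (5, 2), (5, 17), (6, 8), (6, 11), (9, 3), (9, 16), (11, 6), (11, 13), (13, 2), (13, 17), (14, 8), (14, 11), (16, 9), (16, 10), (18, 8), (18, 11)}; affine count = 20; |E(F_19)| = 21.

Discriminant check: Δ ∝ 4a³ + 27b² = 4·7³ + 27·15² = 4·343 + 27·225 ≡ 18 (mod 19). Nonzero ⇒ E is nonsingular.
For each x ∈ F_19, compute rhs = x³ + 7·x + 15 mod 19, then count y ∈ F_19 with y² ≡ rhs.
  x = 0: rhs = 15, matching y values: none (0 points).
  x = 1: rhs = 4, matching y values: 2, 17 (2 points).
  x = 2: rhs = 18, matching y values: none (0 points).
  x = 3: rhs = 6, matching y values: 5, 14 (2 points).
  x = 4: rhs = 12, matching y values: none (0 points).
  x = 5: rhs = 4, matching y values: 2, 17 (2 points).
  x = 6: rhs = 7, matching y values: 8, 11 (2 points).
  x = 7: rhs = 8, matching y values: none (0 points).
  x = 8: rhs = 13, matching y values: none (0 points).
  x = 9: rhs = 9, matching y values: 3, 16 (2 points).
  x = 10: rhs = 2, matching y values: none (0 points).
  x = 11: rhs = 17, matching y values: 6, 13 (2 points).
  x = 12: rhs = 3, matching y values: none (0 points).
  x = 13: rhs = 4, matching y values: 2, 17 (2 points).
  x = 14: rhs = 7, matching y values: 8, 11 (2 points).
  x = 15: rhs = 18, matching y values: none (0 points).
  x = 16: rhs = 5, matching y values: 9, 10 (2 points).
  x = 17: rhs = 12, matching y values: none (0 points).
  x = 18: rhs = 7, matching y values: 8, 11 (2 points).
Total affine count: 20.
Full point count |E(F_19)| = 20 + 1 = 21.
Hasse bound: |21 − (19+1)| = |1| = 1 ≤ 2√19 ≈ 8.7178 ✓.


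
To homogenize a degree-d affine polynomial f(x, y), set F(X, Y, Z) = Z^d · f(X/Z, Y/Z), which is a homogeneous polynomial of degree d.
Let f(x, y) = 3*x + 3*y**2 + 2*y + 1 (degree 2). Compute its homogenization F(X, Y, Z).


F(X, Y, Z) = 3*X*Z + 3*Y**2 + 2*Y*Z + Z**2

deg(f) = 2.
Substitute x = X/Z, y = Y/Z into f, then multiply by Z^2.
  monomial 3·x^1·y^0 ↦ 3·X^1·Y^0·Z^1.
  monomial 3·x^0·y^2 ↦ 3·X^0·Y^2·Z^0.
  monomial 2·x^0·y^1 ↦ 2·X^0·Y^1·Z^1.
  monomial 1·x^0·y^0 ↦ 1·X^0·Y^0·Z^2.
Collecting: F(X, Y, Z) = 3*X*Z + 3*Y**2 + 2*Y*Z + Z**2.


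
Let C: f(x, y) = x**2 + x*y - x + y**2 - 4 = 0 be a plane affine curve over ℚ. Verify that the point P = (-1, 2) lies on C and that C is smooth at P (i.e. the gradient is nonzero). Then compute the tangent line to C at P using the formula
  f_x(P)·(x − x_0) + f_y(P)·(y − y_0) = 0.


Tangent line at P: -x + 3*y - 7 = 0.

Step 1: f(-1, 2) = 0, so P lies on C.
Step 2: partial derivatives
  f_x(x, y) = 2*x + y - 1, f_y(x, y) = x + 2*y.
  f_x(P) = -1, f_y(P) = 3 (gradient nonzero, so P is smooth).
Step 3: tangent line at P: -1·(x − -1) + 3·(y − 2) = 0.
Expanding: -x + 3*y - 7 = 0.


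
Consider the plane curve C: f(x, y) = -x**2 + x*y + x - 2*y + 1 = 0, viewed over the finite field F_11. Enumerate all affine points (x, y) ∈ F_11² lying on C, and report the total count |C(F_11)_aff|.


Affine F_11-points: {(0, 6), (1, 1), (3, 5), (4, 0), (5, 10), (6, 10), (7, 6), (8, 0), (9, 7), (10, 7)}; count = 10.

For each of the 121 pairs (x, y) ∈ F_11², evaluate f(x, y) mod 11. Record the zeros.
  x = 0: [0↦1, 1↦10, 2↦8, 3↦6, 4↦4, 5↦2, 6↦0, 7↦9, 8↦7, 9↦5, 10↦3]  zeros at y ∈ {6}
  x = 1: [0↦1, 1↦0, 2↦10, 3↦9, 4↦8, 5↦7, 6↦6, 7↦5, 8↦4, 9↦3, 10↦2]  zeros at y ∈ {1}
  x = 2: [0↦10, 1↦10, 2↦10, 3↦10, 4↦10, 5↦10, 6↦10, 7↦10, 8↦10, 9↦10, 10↦10]  zeros at y ∈ ∅
  x = 3: [0↦6, 1↦7, 2↦8, 3↦9, 4↦10, 5↦0, 6↦1, 7↦2, 8↦3, 9↦4, 10↦5]  zeros at y ∈ {5}
  x = 4: [0↦0, 1↦2, 2↦4, 3↦6, 4↦8, 5↦10, 6↦1, 7↦3, 8↦5, 9↦7, 10↦9]  zeros at y ∈ {0}
  x = 5: [0↦3, 1↦6, 2↦9, 3↦1, 4↦4, 5↦7, 6↦10, 7↦2, 8↦5, 9↦8, 10↦0]  zeros at y ∈ {10}
  x = 6: [0↦4, 1↦8, 2↦1, 3↦5, 4↦9, 5↦2, 6↦6, 7↦10, 8↦3, 9↦7, 10↦0]  zeros at y ∈ {10}
  x = 7: [0↦3, 1↦8, 2↦2, 3↦7, 4↦1, 5↦6, 6↦0, 7↦5, 8↦10, 9↦4, 10↦9]  zeros at y ∈ {6}
  x = 8: [0↦0, 1↦6, 2↦1, 3↦7, 4↦2, 5↦8, 6↦3, 7↦9, 8↦4, 9↦10, 10↦5]  zeros at y ∈ {0}
  x = 9: [0↦6, 1↦2, 2↦9, 3↦5, 4↦1, 5↦8, 6↦4, 7↦0, 8↦7, 9↦3, 10↦10]  zeros at y ∈ {7}
  x = 10: [0↦10, 1↦7, 2↦4, 3↦1, 4↦9, 5↦6, 6↦3, 7↦0, 8↦8, 9↦5, 10↦2]  zeros at y ∈ {7}
Collecting zeros: affine points = {(0, 6), (1, 1), (3, 5), (4, 0), (5, 10), (6, 10), (7, 6), (8, 0), (9, 7), (10, 7)}.
Total count |C(F_11)_aff| = 10.


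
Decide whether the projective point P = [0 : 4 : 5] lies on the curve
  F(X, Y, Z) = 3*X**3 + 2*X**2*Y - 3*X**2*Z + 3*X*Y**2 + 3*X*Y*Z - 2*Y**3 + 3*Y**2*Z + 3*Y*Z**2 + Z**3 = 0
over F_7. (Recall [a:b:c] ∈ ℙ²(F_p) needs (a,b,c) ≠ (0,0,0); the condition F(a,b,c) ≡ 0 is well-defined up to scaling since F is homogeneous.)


F(0,4,5) ≡ 5 (mod 7); P is NOT on the curve.

Evaluate F(0, 4, 5) term-by-term (mod 7).
  3*X**3 ↦ 3·0·1·1 = 0
  2*X**2*Y ↦ 2·0·4·1 = 0
  -3*X**2*Z ↦ -3·0·1·5 = 0
  3*X*Y**2 ↦ 3·0·16·1 = 0
  3*X*Y*Z ↦ 3·0·4·5 = 0
  -2*Y**3 ↦ -2·1·64·1 = -128
  3*Y**2*Z ↦ 3·1·16·5 = 240
  3*Y*Z**2 ↦ 3·1·4·25 = 300
  Z**3 ↦ 1·1·1·125 = 125
Sum: F(0, 4, 5) = (0) + (0) + (0) + (0) + (0) + (-128) + (240) + (300) + (125) = 537.
Reducing mod 7: 537 ≡ 5 (mod 7).
Since F(a, b, c) ≡ 5 ≠ 0 (mod 7), P does NOT lie on the curve.


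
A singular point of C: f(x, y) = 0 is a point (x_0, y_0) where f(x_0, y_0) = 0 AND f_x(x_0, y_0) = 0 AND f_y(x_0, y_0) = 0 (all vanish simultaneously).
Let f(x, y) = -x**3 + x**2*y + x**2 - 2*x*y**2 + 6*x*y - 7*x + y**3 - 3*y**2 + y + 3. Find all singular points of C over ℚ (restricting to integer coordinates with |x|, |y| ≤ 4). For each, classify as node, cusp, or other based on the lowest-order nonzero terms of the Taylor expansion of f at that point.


Singular points: {(1, 2)}; classification: cusp.

Compute partial derivatives:
  f_x = -3*x**2 + 2*x*y + 2*x - 2*y**2 + 6*y - 7.
  f_y = x**2 - 4*x*y + 6*x + 3*y**2 - 6*y + 1.
Scan x_0 ∈ {−4, ..., 4}. For each x_0, f_y(x_0, y) is a polynomial in y; find its integer roots y ∈ {−4, ..., 4}, then test f_x and f at those candidates.
  x = -4: f_y(-4, y) = 3*y**2 + 10*y - 7; no integer root y with |y| ≤ 4.
  x = -3: f_y(-3, y) = 3*y**2 + 6*y - 8; no integer root y with |y| ≤ 4.
  x = -2: f_y(-2, y) = 3*y**2 + 2*y - 7; no integer root y with |y| ≤ 4.
  x = -1: f_y(-1, y) = 3*y**2 - 2*y - 4; no integer root y with |y| ≤ 4.
  x = 0: f_y(0, y) = 3*y**2 - 6*y + 1; no integer root y with |y| ≤ 4.
  x = 1: f_y(1, y) = 3*y**2 - 10*y + 8; vanishes at y ∈ {2}. (1, 2): f_x = 0, f = 0 — SINGULAR.
  x = 2: f_y(2, y) = 3*y**2 - 14*y + 17; no integer root y with |y| ≤ 4.
  x = 3: f_y(3, y) = 3*y**2 - 18*y + 28; no integer root y with |y| ≤ 4.
  x = 4: f_y(4, y) = 3*y**2 - 22*y + 41; no integer root y with |y| ≤ 4.
Only singular point on the grid: (1, 2).
Classify: substitute x = 1 + u, y = 2 + v and expand: f = -u**3 + u**2*v - 2*u*v**2 + v**3 + v**2.
No constant or linear terms (consistent with a singular point). Quadratic part: v**2. Cubic part: -u**3 + u**2*v - 2*u*v**2 + v**3.
The quadratic part v**2 is a perfect square, so there is a single (double) tangent line v = 0, i.e. y = 2. Restricting the cubic part to that line (v = 0) leaves -u**3 ≠ 0, so f is not divisible by v and the branch is v² ≈ u**3 to lowest order — this is a cusp.
Classification: cusp.


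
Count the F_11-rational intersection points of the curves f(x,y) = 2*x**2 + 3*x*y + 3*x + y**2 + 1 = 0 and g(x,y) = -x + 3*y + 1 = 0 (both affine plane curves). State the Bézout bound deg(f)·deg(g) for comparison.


Common zeros: {(2, 4), (10, 3)}; count = 2; Bézout bound = 2.

deg(f) = 2, deg(g) = 1, so Bézout bound = 2.
Scan x ∈ F_11. For each x, list the y ∈ F_11 with f(x, y) ≡ 0 and those with g(x, y) ≡ 0 (mod 11); the common zeros in that column are the intersection.
  x = 0: f ≡ 0 at y ∈ ∅; g ≡ 0 at y ∈ {7}; common: ∅.
  x = 1: f ≡ 0 at y ∈ ∅; g ≡ 0 at y ∈ {0}; common: ∅.
  x = 2: f ≡ 0 at y ∈ {1, 4}; g ≡ 0 at y ∈ {4}; common: {4}.
  x = 3: f ≡ 0 at y ∈ ∅; g ≡ 0 at y ∈ {8}; common: ∅.
  x = 4: f ≡ 0 at y ∈ ∅; g ≡ 0 at y ∈ {1}; common: ∅.
  x = 5: f ≡ 0 at y ∈ {0, 7}; g ≡ 0 at y ∈ {5}; common: ∅.
  x = 6: f ≡ 0 at y ∈ {1, 3}; g ≡ 0 at y ∈ {9}; common: ∅.
  x = 7: f ≡ 0 at y ∈ {4, 8}; g ≡ 0 at y ∈ {2}; common: ∅.
  x = 8: f ≡ 0 at y ∈ ∅; g ≡ 0 at y ∈ {6}; common: ∅.
  x = 9: f ≡ 0 at y ∈ ∅; g ≡ 0 at y ∈ {10}; common: ∅.
  x = 10: f ≡ 0 at y ∈ {0, 3}; g ≡ 0 at y ∈ {3}; common: {3}.
Collecting: common zeros = {(2, 4), (10, 3)}, so the count is 2.
Comparison with the Bézout bound: 2 ≤ 2 = deg(f)·deg(g), as expected for curves with no common component (the bound is attained).


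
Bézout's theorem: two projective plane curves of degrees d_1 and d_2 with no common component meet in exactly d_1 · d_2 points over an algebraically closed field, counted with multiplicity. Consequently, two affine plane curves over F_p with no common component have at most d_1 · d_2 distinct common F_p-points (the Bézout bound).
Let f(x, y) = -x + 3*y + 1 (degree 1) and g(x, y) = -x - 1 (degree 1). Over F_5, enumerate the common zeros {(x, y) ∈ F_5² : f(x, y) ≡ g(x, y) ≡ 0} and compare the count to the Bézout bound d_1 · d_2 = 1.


Common zeros: {(4, 1)}; count = 1; Bézout bound = 1.

deg(f) = 1, deg(g) = 1, so Bézout bound = 1.
Scan x ∈ F_5. For each x, list the y ∈ F_5 with f(x, y) ≡ 0 and those with g(x, y) ≡ 0 (mod 5); the common zeros in that column are the intersection.
  x = 0: f ≡ 0 at y ∈ {3}; g ≡ 0 at y ∈ ∅; common: ∅.
  x = 1: f ≡ 0 at y ∈ {0}; g ≡ 0 at y ∈ ∅; common: ∅.
  x = 2: f ≡ 0 at y ∈ {2}; g ≡ 0 at y ∈ ∅; common: ∅.
  x = 3: f ≡ 0 at y ∈ {4}; g ≡ 0 at y ∈ ∅; common: ∅.
  x = 4: f ≡ 0 at y ∈ {1}; g ≡ 0 at y ∈ {0, 1, 2, 3, 4}; common: {1}.
Collecting: common zeros = {(4, 1)}, so the count is 1.
Comparison with the Bézout bound: 1 ≤ 1 = deg(f)·deg(g), as expected for curves with no common component (the bound is attained).


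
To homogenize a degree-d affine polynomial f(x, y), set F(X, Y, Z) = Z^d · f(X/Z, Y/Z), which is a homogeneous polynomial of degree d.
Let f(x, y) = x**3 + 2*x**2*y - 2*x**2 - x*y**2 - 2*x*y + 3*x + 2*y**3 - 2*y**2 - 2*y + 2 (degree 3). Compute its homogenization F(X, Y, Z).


F(X, Y, Z) = X**3 + 2*X**2*Y - 2*X**2*Z - X*Y**2 - 2*X*Y*Z + 3*X*Z**2 + 2*Y**3 - 2*Y**2*Z - 2*Y*Z**2 + 2*Z**3

deg(f) = 3.
Substitute x = X/Z, y = Y/Z into f, then multiply by Z^3.
  monomial 1·x^3·y^0 ↦ 1·X^3·Y^0·Z^0.
  monomial 2·x^2·y^1 ↦ 2·X^2·Y^1·Z^0.
  monomial -2·x^2·y^0 ↦ -2·X^2·Y^0·Z^1.
  monomial -1·x^1·y^2 ↦ -1·X^1·Y^2·Z^0.
  monomial -2·x^1·y^1 ↦ -2·X^1·Y^1·Z^1.
  monomial 3·x^1·y^0 ↦ 3·X^1·Y^0·Z^2.
  monomial 2·x^0·y^3 ↦ 2·X^0·Y^3·Z^0.
  monomial -2·x^0·y^2 ↦ -2·X^0·Y^2·Z^1.
  monomial -2·x^0·y^1 ↦ -2·X^0·Y^1·Z^2.
  monomial 2·x^0·y^0 ↦ 2·X^0·Y^0·Z^3.
Collecting: F(X, Y, Z) = X**3 + 2*X**2*Y - 2*X**2*Z - X*Y**2 - 2*X*Y*Z + 3*X*Z**2 + 2*Y**3 - 2*Y**2*Z - 2*Y*Z**2 + 2*Z**3.


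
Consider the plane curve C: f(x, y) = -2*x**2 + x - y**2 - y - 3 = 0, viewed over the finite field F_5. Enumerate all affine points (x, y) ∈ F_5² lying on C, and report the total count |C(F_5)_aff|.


Affine F_5-points: {(0, 1), (0, 3), (1, 2), (2, 2), (3, 1), (3, 3)}; count = 6.

For each of the 25 pairs (x, y) ∈ F_5², evaluate f(x, y) mod 5. Record the zeros.
  x = 0: [0↦2, 1↦0, 2↦1, 3↦0, 4↦2]  zeros at y ∈ {1, 3}
  x = 1: [0↦1, 1↦4, 2↦0, 3↦4, 4↦1]  zeros at y ∈ {2}
  x = 2: [0↦1, 1↦4, 2↦0, 3↦4, 4↦1]  zeros at y ∈ {2}
  x = 3: [0↦2, 1↦0, 2↦1, 3↦0, 4↦2]  zeros at y ∈ {1, 3}
  x = 4: [0↦4, 1↦2, 2↦3, 3↦2, 4↦4]  zeros at y ∈ ∅
Collecting zeros: affine points = {(0, 1), (0, 3), (1, 2), (2, 2), (3, 1), (3, 3)}.
Total count |C(F_5)_aff| = 6.


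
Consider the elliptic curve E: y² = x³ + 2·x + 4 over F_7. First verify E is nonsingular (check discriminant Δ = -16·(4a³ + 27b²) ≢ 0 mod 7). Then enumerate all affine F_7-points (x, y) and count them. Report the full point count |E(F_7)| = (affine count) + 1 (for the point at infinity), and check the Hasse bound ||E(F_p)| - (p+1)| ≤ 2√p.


Affine points = {(0, 2), (0, 5), (1, 0), (2, 3), (2, 4), (3, 3), (3, 4), (6, 1), (6, 6)}; affine count = 9; |E(F_7)| = 10.

Discriminant check: Δ ∝ 4a³ + 27b² = 4·2³ + 27·4² = 4·8 + 27·16 ≡ 2 (mod 7). Nonzero ⇒ E is nonsingular.
For each x ∈ F_7, compute rhs = x³ + 2·x + 4 mod 7, then count y ∈ F_7 with y² ≡ rhs.
  x = 0: rhs = 4, matching y values: 2, 5 (2 points).
  x = 1: rhs = 0, matching y values: 0 (1 points).
  x = 2: rhs = 2, matching y values: 3, 4 (2 points).
  x = 3: rhs = 2, matching y values: 3, 4 (2 points).
  x = 4: rhs = 6, matching y values: none (0 points).
  x = 5: rhs = 6, matching y values: none (0 points).
  x = 6: rhs = 1, matching y values: 1, 6 (2 points).
Total affine count: 9.
Full point count |E(F_7)| = 9 + 1 = 10.
Hasse bound: |10 − (7+1)| = |2| = 2 ≤ 2√7 ≈ 5.2915 ✓.


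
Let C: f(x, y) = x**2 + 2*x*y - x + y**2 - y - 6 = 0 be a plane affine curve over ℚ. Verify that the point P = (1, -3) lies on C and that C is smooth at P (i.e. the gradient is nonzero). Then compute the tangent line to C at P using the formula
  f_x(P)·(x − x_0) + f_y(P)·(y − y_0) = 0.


Tangent line at P: -5*x - 5*y - 10 = 0.

Step 1: f(1, -3) = 0, so P lies on C.
Step 2: partial derivatives
  f_x(x, y) = 2*x + 2*y - 1, f_y(x, y) = 2*x + 2*y - 1.
  f_x(P) = -5, f_y(P) = -5 (gradient nonzero, so P is smooth).
Step 3: tangent line at P: -5·(x − 1) + -5·(y − -3) = 0.
Expanding: -5*x - 5*y - 10 = 0.


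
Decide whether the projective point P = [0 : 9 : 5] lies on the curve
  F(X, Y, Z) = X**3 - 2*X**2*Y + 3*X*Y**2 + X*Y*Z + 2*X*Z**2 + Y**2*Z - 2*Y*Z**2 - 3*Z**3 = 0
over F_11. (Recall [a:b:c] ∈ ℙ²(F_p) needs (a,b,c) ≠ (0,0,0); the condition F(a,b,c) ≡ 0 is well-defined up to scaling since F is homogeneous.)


F(0,9,5) ≡ 9 (mod 11); P is NOT on the curve.

Evaluate F(0, 9, 5) term-by-term (mod 11).
  X**3 ↦ 1·0·1·1 = 0
  -2*X**2*Y ↦ -2·0·9·1 = 0
  3*X*Y**2 ↦ 3·0·81·1 = 0
  X*Y*Z ↦ 1·0·9·5 = 0
  2*X*Z**2 ↦ 2·0·1·25 = 0
  Y**2*Z ↦ 1·1·81·5 = 405
  -2*Y*Z**2 ↦ -2·1·9·25 = -450
  -3*Z**3 ↦ -3·1·1·125 = -375
Sum: F(0, 9, 5) = (0) + (0) + (0) + (0) + (0) + (405) + (-450) + (-375) = -420.
Reducing mod 11: -420 ≡ 9 (mod 11).
Since F(a, b, c) ≡ 9 ≠ 0 (mod 11), P does NOT lie on the curve.


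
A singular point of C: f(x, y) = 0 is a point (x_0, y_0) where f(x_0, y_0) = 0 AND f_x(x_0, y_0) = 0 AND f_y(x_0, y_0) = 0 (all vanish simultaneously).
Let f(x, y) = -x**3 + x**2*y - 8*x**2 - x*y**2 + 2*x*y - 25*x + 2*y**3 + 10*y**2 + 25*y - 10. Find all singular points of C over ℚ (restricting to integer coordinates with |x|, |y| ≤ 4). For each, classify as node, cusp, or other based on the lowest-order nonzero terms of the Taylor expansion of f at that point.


Singular points: {(-3, -2)}; classification: node.

Compute partial derivatives:
  f_x = -3*x**2 + 2*x*y - 16*x - y**2 + 2*y - 25.
  f_y = x**2 - 2*x*y + 2*x + 6*y**2 + 20*y + 25.
Scan x_0 ∈ {−4, ..., 4}. For each x_0, f_y(x_0, y) is a polynomial in y; find its integer roots y ∈ {−4, ..., 4}, then test f_x and f at those candidates.
  x = -4: f_y(-4, y) = 6*y**2 + 28*y + 33; no integer root y with |y| ≤ 4.
  x = -3: f_y(-3, y) = 6*y**2 + 26*y + 28; vanishes at y ∈ {-2}. (-3, -2): f_x = 0, f = 0 — SINGULAR.
  x = -2: f_y(-2, y) = 6*y**2 + 24*y + 25; no integer root y with |y| ≤ 4.
  x = -1: f_y(-1, y) = 6*y**2 + 22*y + 24; no integer root y with |y| ≤ 4.
  x = 0: f_y(0, y) = 6*y**2 + 20*y + 25; no integer root y with |y| ≤ 4.
  x = 1: f_y(1, y) = 6*y**2 + 18*y + 28; no integer root y with |y| ≤ 4.
  x = 2: f_y(2, y) = 6*y**2 + 16*y + 33; no integer root y with |y| ≤ 4.
  x = 3: f_y(3, y) = 6*y**2 + 14*y + 40; no integer root y with |y| ≤ 4.
  x = 4: f_y(4, y) = 6*y**2 + 12*y + 49; no integer root y with |y| ≤ 4.
Only singular point on the grid: (-3, -2).
Classify: substitute x = -3 + u, y = -2 + v and expand: f = -u**3 + u**2*v - u**2 - u*v**2 + 2*v**3 + v**2.
No constant or linear terms (consistent with a singular point). Quadratic part: -u**2 + v**2. Cubic part: -u**3 + u**2*v - u*v**2 + 2*v**3.
The quadratic part v**2 - u**2 = (v − u)(v + u) splits into two distinct linear factors, so there are two distinct tangent lines y − -2 = ±(x − -3) — this is a node (ordinary double point).
Classification: node.
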